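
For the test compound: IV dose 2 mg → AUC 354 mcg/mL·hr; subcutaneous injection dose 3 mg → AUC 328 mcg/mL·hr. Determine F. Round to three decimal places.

F = 0.618

F = (AUC_ev / D_ev) / (AUC_iv / D_iv)
  = (328/3) / (354/2)
  = 109.333 / 177 = 0.6177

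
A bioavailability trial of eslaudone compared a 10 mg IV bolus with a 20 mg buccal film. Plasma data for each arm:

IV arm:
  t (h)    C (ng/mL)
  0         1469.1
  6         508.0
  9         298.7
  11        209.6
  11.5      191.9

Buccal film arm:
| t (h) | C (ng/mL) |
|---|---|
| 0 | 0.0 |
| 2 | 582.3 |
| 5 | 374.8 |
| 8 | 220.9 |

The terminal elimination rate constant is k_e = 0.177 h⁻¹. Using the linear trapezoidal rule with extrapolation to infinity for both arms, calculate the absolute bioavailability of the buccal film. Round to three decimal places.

F = 0.235

Trapezoidal AUC_0→11.5 (IV):
  [0→6]: (1469.1+508.0)/2 × 6 = 5931.3
  [6→9]: (508.0+298.7)/2 × 3 = 1210.05
  [9→11]: (298.7+209.6)/2 × 2 = 508.3
  [11→11.5]: (209.6+191.9)/2 × 0.5 = 100.375
  Sum = 7750.025 ng/mL·h
IV tail: 191.9/0.177 = 1084.181; AUC_iv,0→∞ = 7750.025 + 1084.181 = 8834.206 ng/mL·h
Trapezoidal AUC_0→8 (buccal film):
  [0→2]: (0.0+582.3)/2 × 2 = 582.3
  [2→5]: (582.3+374.8)/2 × 3 = 1435.65
  [5→8]: (374.8+220.9)/2 × 3 = 893.55
  Sum = 2911.5 ng/mL·h
buccal film tail: 220.9/0.177 = 1248.023; AUC_ev,0→∞ = 2911.5 + 1248.023 = 4159.523 ng/mL·h
F = (AUC_ev/D_ev)/(AUC_iv/D_iv) = (4159.523/20)/(8834.206/10) = 207.97615/883.4206 = 0.2354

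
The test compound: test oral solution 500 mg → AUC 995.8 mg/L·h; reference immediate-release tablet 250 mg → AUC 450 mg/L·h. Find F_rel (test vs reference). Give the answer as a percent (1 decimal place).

F_rel = (AUC_test/D_test) / (AUC_ref/D_ref)
      = (995.8/500) / (450/250)
      = 1.9916 / 1.8 = 1.1064 = 110.64%

F_rel = 110.6%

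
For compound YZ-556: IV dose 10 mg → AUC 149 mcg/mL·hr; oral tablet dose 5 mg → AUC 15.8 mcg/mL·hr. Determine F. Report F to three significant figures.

F = 0.212

F = (AUC_ev / D_ev) / (AUC_iv / D_iv)
  = (15.8/5) / (149/10)
  = 3.16 / 14.9 = 0.2121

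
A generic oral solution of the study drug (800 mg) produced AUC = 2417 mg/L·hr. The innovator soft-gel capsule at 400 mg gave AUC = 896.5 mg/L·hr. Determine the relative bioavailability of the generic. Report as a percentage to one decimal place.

F_rel = 134.8%

F_rel = (AUC_test/D_test) / (AUC_ref/D_ref)
      = (2417/800) / (896.5/400)
      = 3.02125 / 2.24125 = 1.3480 = 134.80%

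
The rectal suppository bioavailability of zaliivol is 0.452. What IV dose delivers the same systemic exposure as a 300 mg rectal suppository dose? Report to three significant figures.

Systemic exposure from an extravascular dose = F × D_ev, so the equivalent IV dose is F × D_ev.
D_iv = F × D_ev = 0.452 × 300 = 135.6 mg

D_iv = 136 mg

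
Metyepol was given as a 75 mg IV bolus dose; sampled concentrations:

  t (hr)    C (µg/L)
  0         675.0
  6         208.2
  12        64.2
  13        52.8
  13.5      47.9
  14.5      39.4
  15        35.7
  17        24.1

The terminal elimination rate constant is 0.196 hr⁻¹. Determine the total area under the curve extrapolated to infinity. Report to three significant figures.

AUC = 3800 µg/L·hr

Trapezoidal AUC_0→17:
  [0→6]: (675.0+208.2)/2 × 6 = 2649.6
  [6→12]: (208.2+64.2)/2 × 6 = 817.2
  [12→13]: (64.2+52.8)/2 × 1 = 58.5
  [13→13.5]: (52.8+47.9)/2 × 0.5 = 25.175
  [13.5→14.5]: (47.9+39.4)/2 × 1 = 43.65
  [14.5→15]: (39.4+35.7)/2 × 0.5 = 18.775
  [15→17]: (35.7+24.1)/2 × 2 = 59.8
  Sum = 3672.7 µg/L·hr
Extrapolated tail: C_last / k_e = 24.1 / 0.196 = 122.959
AUC_0→∞ = 3672.7 + 122.959 = 3795.659 µg/L·hr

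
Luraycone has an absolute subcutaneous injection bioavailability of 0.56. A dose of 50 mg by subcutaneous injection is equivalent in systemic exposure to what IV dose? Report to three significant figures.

Systemic exposure from an extravascular dose = F × D_ev, so the equivalent IV dose is F × D_ev.
D_iv = F × D_ev = 0.56 × 50 = 28 mg

D_iv = 28.0 mg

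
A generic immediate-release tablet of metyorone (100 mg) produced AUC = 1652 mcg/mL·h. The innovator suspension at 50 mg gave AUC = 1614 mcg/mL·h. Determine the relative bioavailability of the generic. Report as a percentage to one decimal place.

F_rel = (AUC_test/D_test) / (AUC_ref/D_ref)
      = (1652/100) / (1614/50)
      = 16.52 / 32.28 = 0.5118 = 51.18%

F_rel = 51.2%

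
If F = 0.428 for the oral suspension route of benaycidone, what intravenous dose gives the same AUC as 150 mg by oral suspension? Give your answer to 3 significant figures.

D_iv = 64.2 mg

Systemic exposure from an extravascular dose = F × D_ev, so the equivalent IV dose is F × D_ev.
D_iv = F × D_ev = 0.428 × 150 = 64.2 mg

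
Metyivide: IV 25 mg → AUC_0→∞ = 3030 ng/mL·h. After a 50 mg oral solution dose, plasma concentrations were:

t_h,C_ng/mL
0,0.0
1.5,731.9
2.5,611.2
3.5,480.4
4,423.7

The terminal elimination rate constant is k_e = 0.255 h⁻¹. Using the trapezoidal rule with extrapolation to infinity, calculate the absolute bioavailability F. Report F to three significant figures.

F = 0.603

Trapezoidal AUC_0→4 (oral solution):
  [0→1.5]: (0.0+731.9)/2 × 1.5 = 548.925
  [1.5→2.5]: (731.9+611.2)/2 × 1 = 671.55
  [2.5→3.5]: (611.2+480.4)/2 × 1 = 545.8
  [3.5→4]: (480.4+423.7)/2 × 0.5 = 226.025
  Sum = 1992.3 ng/mL·h
Tail: C_last/k_e = 423.7/0.255 = 1661.569
AUC_0→∞ (oral solution) = 1992.3 + 1661.569 = 3653.869 ng/mL·h
F = (AUC_ev/D_ev)/(AUC_iv/D_iv) = (3653.869/50)/(3030/25) = 73.07738/121.2 = 0.6029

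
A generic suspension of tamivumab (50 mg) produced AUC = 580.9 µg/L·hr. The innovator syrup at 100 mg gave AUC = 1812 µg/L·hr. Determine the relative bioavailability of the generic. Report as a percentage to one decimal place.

F_rel = 64.1%

F_rel = (AUC_test/D_test) / (AUC_ref/D_ref)
      = (580.9/50) / (1812/100)
      = 11.618 / 18.12 = 0.6412 = 64.12%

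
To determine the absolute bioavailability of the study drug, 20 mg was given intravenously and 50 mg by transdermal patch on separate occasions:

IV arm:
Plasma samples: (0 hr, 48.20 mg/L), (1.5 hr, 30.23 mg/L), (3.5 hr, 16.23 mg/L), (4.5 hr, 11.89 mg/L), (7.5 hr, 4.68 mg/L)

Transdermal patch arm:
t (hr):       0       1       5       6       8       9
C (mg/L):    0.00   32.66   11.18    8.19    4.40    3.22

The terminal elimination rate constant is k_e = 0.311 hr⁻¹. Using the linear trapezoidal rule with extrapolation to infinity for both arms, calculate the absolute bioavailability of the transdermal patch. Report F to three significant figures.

F = 0.353

Trapezoidal AUC_0→7.5 (IV):
  [0→1.5]: (48.20+30.23)/2 × 1.5 = 58.8225
  [1.5→3.5]: (30.23+16.23)/2 × 2 = 46.46
  [3.5→4.5]: (16.23+11.89)/2 × 1 = 14.06
  [4.5→7.5]: (11.89+4.68)/2 × 3 = 24.855
  Sum = 144.1975 mg/L·hr
IV tail: 4.68/0.311 = 15.048; AUC_iv,0→∞ = 144.1975 + 15.048 = 159.2455 mg/L·hr
Trapezoidal AUC_0→9 (transdermal patch):
  [0→1]: (0.00+32.66)/2 × 1 = 16.33
  [1→5]: (32.66+11.18)/2 × 4 = 87.68
  [5→6]: (11.18+8.19)/2 × 1 = 9.685
  [6→8]: (8.19+4.40)/2 × 2 = 12.59
  [8→9]: (4.40+3.22)/2 × 1 = 3.81
  Sum = 130.095 mg/L·hr
transdermal patch tail: 3.22/0.311 = 10.354; AUC_ev,0→∞ = 130.095 + 10.354 = 140.449 mg/L·hr
F = (AUC_ev/D_ev)/(AUC_iv/D_iv) = (140.449/50)/(159.2455/20) = 2.80898/7.962275 = 0.3528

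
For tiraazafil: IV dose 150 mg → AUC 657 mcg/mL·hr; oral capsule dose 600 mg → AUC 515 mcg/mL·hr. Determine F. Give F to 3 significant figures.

F = (AUC_ev / D_ev) / (AUC_iv / D_iv)
  = (515/600) / (657/150)
  = 0.858333 / 4.38 = 0.1960

F = 0.196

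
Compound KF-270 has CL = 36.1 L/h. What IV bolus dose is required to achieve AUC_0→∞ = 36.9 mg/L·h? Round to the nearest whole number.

Dose_iv = CL × AUC_0→∞
     = 36.1 × 36.9 = 1332.09 mg

Dose = 1332 mg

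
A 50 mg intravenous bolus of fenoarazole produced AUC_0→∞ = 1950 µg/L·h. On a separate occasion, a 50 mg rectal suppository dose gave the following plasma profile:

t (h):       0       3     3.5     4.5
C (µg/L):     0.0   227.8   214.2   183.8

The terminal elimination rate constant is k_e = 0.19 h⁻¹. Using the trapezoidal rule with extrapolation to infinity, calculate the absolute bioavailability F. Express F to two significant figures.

Trapezoidal AUC_0→4.5 (rectal suppository):
  [0→3]: (0.0+227.8)/2 × 3 = 341.7
  [3→3.5]: (227.8+214.2)/2 × 0.5 = 110.5
  [3.5→4.5]: (214.2+183.8)/2 × 1 = 199.0
  Sum = 651.2 µg/L·h
Tail: C_last/k_e = 183.8/0.19 = 967.368
AUC_0→∞ (rectal suppository) = 651.2 + 967.368 = 1618.568 µg/L·h
F = (AUC_ev/D_ev)/(AUC_iv/D_iv) = (1618.568/50)/(1950/50) = 32.37136/39 = 0.8300

F = 0.83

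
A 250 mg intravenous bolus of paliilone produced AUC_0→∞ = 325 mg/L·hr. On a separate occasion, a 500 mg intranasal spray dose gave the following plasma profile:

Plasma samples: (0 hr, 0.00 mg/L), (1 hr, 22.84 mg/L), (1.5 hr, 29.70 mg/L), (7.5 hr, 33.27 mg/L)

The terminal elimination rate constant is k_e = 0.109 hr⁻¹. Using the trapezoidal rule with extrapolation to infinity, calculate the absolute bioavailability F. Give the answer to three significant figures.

F = 0.798

Trapezoidal AUC_0→7.5 (intranasal spray):
  [0→1]: (0.00+22.84)/2 × 1 = 11.42
  [1→1.5]: (22.84+29.70)/2 × 0.5 = 13.135
  [1.5→7.5]: (29.70+33.27)/2 × 6 = 188.91
  Sum = 213.465 mg/L·hr
Tail: C_last/k_e = 33.27/0.109 = 305.229
AUC_0→∞ (intranasal spray) = 213.465 + 305.229 = 518.694 mg/L·hr
F = (AUC_ev/D_ev)/(AUC_iv/D_iv) = (518.694/500)/(325/250) = 1.037388/1.3 = 0.7980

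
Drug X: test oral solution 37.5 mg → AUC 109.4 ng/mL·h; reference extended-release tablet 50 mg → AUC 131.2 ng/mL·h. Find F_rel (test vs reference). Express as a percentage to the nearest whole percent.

F_rel = (AUC_test/D_test) / (AUC_ref/D_ref)
      = (109.4/37.5) / (131.2/50)
      = 2.91733 / 2.624 = 1.1118 = 111.18%

F_rel = 111%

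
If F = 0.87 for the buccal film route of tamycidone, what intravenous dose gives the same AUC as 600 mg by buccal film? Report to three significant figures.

D_iv = 522 mg

Systemic exposure from an extravascular dose = F × D_ev, so the equivalent IV dose is F × D_ev.
D_iv = F × D_ev = 0.87 × 600 = 522 mg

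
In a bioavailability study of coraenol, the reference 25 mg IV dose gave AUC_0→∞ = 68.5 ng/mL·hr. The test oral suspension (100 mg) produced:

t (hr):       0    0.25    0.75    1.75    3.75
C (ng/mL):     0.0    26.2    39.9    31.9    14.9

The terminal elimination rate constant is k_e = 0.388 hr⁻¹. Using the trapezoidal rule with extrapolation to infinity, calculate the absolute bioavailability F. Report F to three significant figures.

Trapezoidal AUC_0→3.75 (oral suspension):
  [0→0.25]: (0.0+26.2)/2 × 0.25 = 3.275
  [0.25→0.75]: (26.2+39.9)/2 × 0.5 = 16.525
  [0.75→1.75]: (39.9+31.9)/2 × 1 = 35.9
  [1.75→3.75]: (31.9+14.9)/2 × 2 = 46.8
  Sum = 102.5 ng/mL·hr
Tail: C_last/k_e = 14.9/0.388 = 38.402
AUC_0→∞ (oral suspension) = 102.5 + 38.402 = 140.902 ng/mL·hr
F = (AUC_ev/D_ev)/(AUC_iv/D_iv) = (140.902/100)/(68.5/25) = 1.40902/2.74 = 0.5142

F = 0.514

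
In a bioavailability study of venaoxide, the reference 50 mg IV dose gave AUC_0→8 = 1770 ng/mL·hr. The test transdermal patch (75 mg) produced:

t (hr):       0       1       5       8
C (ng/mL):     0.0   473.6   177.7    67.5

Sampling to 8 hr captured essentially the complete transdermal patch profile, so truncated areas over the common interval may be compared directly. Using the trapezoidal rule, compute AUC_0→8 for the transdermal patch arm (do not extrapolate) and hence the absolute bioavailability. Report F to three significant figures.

F = 0.718

Trapezoidal AUC_0→8 (transdermal patch):
  [0→1]: (0.0+473.6)/2 × 1 = 236.8
  [1→5]: (473.6+177.7)/2 × 4 = 1302.6
  [5→8]: (177.7+67.5)/2 × 3 = 367.8
  Sum = 1907.2 ng/mL·hr
F = (AUC_ev/D_ev)/(AUC_iv/D_iv) = (1907.2/75)/(1770/50) = 25.4293/35.4 = 0.7183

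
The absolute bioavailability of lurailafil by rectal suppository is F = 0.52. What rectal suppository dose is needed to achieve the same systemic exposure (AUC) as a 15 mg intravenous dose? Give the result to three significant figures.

For equal systemic exposure: F × D_ev = D_iv
D_ev = D_iv / F = 15 / 0.52 = 28.8462 mg

D_rectal = 28.8 mg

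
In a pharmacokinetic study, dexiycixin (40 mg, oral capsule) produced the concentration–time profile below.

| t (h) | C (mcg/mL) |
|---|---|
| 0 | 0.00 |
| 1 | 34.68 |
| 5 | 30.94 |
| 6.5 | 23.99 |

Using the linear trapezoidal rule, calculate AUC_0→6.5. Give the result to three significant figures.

Trapezoidal AUC_0→6.5:
  [0→1]: (0.00+34.68)/2 × 1 = 17.34
  [1→5]: (34.68+30.94)/2 × 4 = 131.24
  [5→6.5]: (30.94+23.99)/2 × 1.5 = 41.1975
  Sum = 189.7775 mcg/mL·h

AUC = 190 mcg/mL·h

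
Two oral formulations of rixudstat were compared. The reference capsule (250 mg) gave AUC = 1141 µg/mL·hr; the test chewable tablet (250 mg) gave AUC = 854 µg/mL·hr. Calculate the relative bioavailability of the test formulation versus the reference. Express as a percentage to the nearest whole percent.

F_rel = 75%

F_rel = (AUC_test/D_test) / (AUC_ref/D_ref)
      = (854/250) / (1141/250)
      = 3.416 / 4.564 = 0.7485 = 74.85%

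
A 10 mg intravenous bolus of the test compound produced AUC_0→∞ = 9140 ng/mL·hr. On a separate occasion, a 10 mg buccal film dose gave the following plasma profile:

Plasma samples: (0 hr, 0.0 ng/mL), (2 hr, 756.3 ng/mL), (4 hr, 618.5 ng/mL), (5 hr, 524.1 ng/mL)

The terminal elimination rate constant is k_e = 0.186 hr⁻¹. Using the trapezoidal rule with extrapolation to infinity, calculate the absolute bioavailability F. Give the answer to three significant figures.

Trapezoidal AUC_0→5 (buccal film):
  [0→2]: (0.0+756.3)/2 × 2 = 756.3
  [2→4]: (756.3+618.5)/2 × 2 = 1374.8
  [4→5]: (618.5+524.1)/2 × 1 = 571.3
  Sum = 2702.4 ng/mL·hr
Tail: C_last/k_e = 524.1/0.186 = 2817.742
AUC_0→∞ (buccal film) = 2702.4 + 2817.742 = 5520.142 ng/mL·hr
F = (AUC_ev/D_ev)/(AUC_iv/D_iv) = (5520.142/10)/(9140/10) = 552.0142/914 = 0.6040

F = 0.604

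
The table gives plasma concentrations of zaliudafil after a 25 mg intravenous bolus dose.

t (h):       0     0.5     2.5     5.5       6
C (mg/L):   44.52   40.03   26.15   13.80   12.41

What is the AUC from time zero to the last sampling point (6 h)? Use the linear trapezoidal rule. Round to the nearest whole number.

Trapezoidal AUC_0→6:
  [0→0.5]: (44.52+40.03)/2 × 0.5 = 21.1375
  [0.5→2.5]: (40.03+26.15)/2 × 2 = 66.18
  [2.5→5.5]: (26.15+13.80)/2 × 3 = 59.925
  [5.5→6]: (13.80+12.41)/2 × 0.5 = 6.5525
  Sum = 153.795 mg/L·h

AUC = 154 mg/L·h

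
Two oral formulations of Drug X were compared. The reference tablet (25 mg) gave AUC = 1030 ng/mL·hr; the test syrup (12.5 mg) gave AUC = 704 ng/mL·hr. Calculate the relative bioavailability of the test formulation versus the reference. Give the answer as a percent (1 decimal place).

F_rel = (AUC_test/D_test) / (AUC_ref/D_ref)
      = (704/12.5) / (1030/25)
      = 56.32 / 41.2 = 1.3670 = 136.70%

F_rel = 136.7%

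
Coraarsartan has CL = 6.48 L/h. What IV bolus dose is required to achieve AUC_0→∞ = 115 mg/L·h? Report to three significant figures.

Dose_iv = CL × AUC_0→∞
     = 6.48 × 115 = 745.2 mg

Dose = 745 mg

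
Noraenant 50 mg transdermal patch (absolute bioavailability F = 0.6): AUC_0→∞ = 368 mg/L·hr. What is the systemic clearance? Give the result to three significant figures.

CL = 0.0815 L/hr

CL = F × Dose / AUC_0→∞
   = 0.6 × 50 / 368 = 0.0815217 L/hr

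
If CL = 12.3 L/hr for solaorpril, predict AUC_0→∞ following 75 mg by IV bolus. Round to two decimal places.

AUC = 6.10 mg/L·hr

AUC_0→∞ = Dose_iv / CL
        = 75 / 12.3 = 6.09756 mg/L·hr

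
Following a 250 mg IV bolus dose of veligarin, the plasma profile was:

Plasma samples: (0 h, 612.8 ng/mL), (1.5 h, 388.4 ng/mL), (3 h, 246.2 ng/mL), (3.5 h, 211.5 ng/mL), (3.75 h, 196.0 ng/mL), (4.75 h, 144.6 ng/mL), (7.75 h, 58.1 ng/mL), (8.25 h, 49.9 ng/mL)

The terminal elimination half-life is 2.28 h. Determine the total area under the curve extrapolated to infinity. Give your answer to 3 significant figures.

Trapezoidal AUC_0→8.25:
  [0→1.5]: (612.8+388.4)/2 × 1.5 = 750.9
  [1.5→3]: (388.4+246.2)/2 × 1.5 = 475.95
  [3→3.5]: (246.2+211.5)/2 × 0.5 = 114.425
  [3.5→3.75]: (211.5+196.0)/2 × 0.25 = 50.9375
  [3.75→4.75]: (196.0+144.6)/2 × 1 = 170.3
  [4.75→7.75]: (144.6+58.1)/2 × 3 = 304.05
  [7.75→8.25]: (58.1+49.9)/2 × 0.5 = 27.0
  Sum = 1893.5625 ng/mL·h
k_e = ln2 / t½ = 0.693147 / 2.28 = 0.3040 h^-1
Extrapolated tail: C_last / k_e = 49.9 / 0.304 = 164.145
AUC_0→∞ = 1893.5625 + 164.145 = 2057.7075 ng/mL·h

AUC = 2060 ng/mL·h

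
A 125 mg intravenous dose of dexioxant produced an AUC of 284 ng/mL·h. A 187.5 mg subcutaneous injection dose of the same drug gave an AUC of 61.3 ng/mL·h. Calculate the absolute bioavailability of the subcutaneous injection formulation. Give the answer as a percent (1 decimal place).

F = 14.4%

F = (AUC_ev / D_ev) / (AUC_iv / D_iv)
  = (61.3/187.5) / (284/125)
  = 0.326933 / 2.272 = 0.1439
  = 14.39%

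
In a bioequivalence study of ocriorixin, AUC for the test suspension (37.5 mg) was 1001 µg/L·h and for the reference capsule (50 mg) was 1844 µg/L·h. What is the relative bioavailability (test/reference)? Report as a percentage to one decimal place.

F_rel = (AUC_test/D_test) / (AUC_ref/D_ref)
      = (1001/37.5) / (1844/50)
      = 26.6933 / 36.88 = 0.7238 = 72.38%

F_rel = 72.4%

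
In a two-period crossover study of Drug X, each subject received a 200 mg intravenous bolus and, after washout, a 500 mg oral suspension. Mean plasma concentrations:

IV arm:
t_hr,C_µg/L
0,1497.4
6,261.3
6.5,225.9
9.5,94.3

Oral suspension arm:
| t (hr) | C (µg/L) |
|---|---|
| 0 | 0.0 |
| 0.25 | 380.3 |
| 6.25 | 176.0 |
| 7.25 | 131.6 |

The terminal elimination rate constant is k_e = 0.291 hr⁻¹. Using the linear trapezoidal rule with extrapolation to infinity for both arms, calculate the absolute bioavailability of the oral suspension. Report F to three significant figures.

F = 0.150

Trapezoidal AUC_0→9.5 (IV):
  [0→6]: (1497.4+261.3)/2 × 6 = 5276.1
  [6→6.5]: (261.3+225.9)/2 × 0.5 = 121.8
  [6.5→9.5]: (225.9+94.3)/2 × 3 = 480.3
  Sum = 5878.2 µg/L·hr
IV tail: 94.3/0.291 = 324.055; AUC_iv,0→∞ = 5878.2 + 324.055 = 6202.255 µg/L·hr
Trapezoidal AUC_0→7.25 (oral suspension):
  [0→0.25]: (0.0+380.3)/2 × 0.25 = 47.5375
  [0.25→6.25]: (380.3+176.0)/2 × 6 = 1668.9
  [6.25→7.25]: (176.0+131.6)/2 × 1 = 153.8
  Sum = 1870.2375 µg/L·hr
oral suspension tail: 131.6/0.291 = 452.234; AUC_ev,0→∞ = 1870.2375 + 452.234 = 2322.4715 µg/L·hr
F = (AUC_ev/D_ev)/(AUC_iv/D_iv) = (2322.4715/500)/(6202.255/200) = 4.644943/31.011275 = 0.1498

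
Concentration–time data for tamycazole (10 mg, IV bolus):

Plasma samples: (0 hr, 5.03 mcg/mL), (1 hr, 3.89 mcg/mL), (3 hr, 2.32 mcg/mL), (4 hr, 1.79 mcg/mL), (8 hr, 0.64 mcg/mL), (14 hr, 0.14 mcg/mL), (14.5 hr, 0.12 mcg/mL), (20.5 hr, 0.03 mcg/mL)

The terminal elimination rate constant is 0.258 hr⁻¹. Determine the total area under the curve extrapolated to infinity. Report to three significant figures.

AUC = 20.6 mcg/mL·hr

Trapezoidal AUC_0→20.5:
  [0→1]: (5.03+3.89)/2 × 1 = 4.46
  [1→3]: (3.89+2.32)/2 × 2 = 6.21
  [3→4]: (2.32+1.79)/2 × 1 = 2.055
  [4→8]: (1.79+0.64)/2 × 4 = 4.86
  [8→14]: (0.64+0.14)/2 × 6 = 2.34
  [14→14.5]: (0.14+0.12)/2 × 0.5 = 0.065
  [14.5→20.5]: (0.12+0.03)/2 × 6 = 0.45
  Sum = 20.44 mcg/mL·hr
Extrapolated tail: C_last / k_e = 0.03 / 0.258 = 0.116
AUC_0→∞ = 20.44 + 0.116 = 20.556 mcg/mL·hr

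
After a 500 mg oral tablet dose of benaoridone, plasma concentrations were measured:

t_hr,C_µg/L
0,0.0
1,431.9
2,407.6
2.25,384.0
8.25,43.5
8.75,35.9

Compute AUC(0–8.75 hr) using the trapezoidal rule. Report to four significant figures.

Trapezoidal AUC_0→8.75:
  [0→1]: (0.0+431.9)/2 × 1 = 215.95
  [1→2]: (431.9+407.6)/2 × 1 = 419.75
  [2→2.25]: (407.6+384.0)/2 × 0.25 = 98.95
  [2.25→8.25]: (384.0+43.5)/2 × 6 = 1282.5
  [8.25→8.75]: (43.5+35.9)/2 × 0.5 = 19.85
  Sum = 2037.0 µg/L·hr

AUC = 2037 µg/L·hr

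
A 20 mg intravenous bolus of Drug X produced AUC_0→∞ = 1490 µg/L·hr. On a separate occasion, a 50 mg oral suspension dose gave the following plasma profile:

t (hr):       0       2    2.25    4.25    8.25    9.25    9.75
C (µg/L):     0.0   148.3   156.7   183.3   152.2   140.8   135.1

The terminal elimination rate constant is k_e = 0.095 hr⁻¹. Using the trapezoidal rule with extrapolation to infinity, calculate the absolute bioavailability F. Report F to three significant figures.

Trapezoidal AUC_0→9.75 (oral suspension):
  [0→2]: (0.0+148.3)/2 × 2 = 148.3
  [2→2.25]: (148.3+156.7)/2 × 0.25 = 38.125
  [2.25→4.25]: (156.7+183.3)/2 × 2 = 340.0
  [4.25→8.25]: (183.3+152.2)/2 × 4 = 671.0
  [8.25→9.25]: (152.2+140.8)/2 × 1 = 146.5
  [9.25→9.75]: (140.8+135.1)/2 × 0.5 = 68.975
  Sum = 1412.9 µg/L·hr
Tail: C_last/k_e = 135.1/0.095 = 1422.105
AUC_0→∞ (oral suspension) = 1412.9 + 1422.105 = 2835.005 µg/L·hr
F = (AUC_ev/D_ev)/(AUC_iv/D_iv) = (2835.005/50)/(1490/20) = 56.7001/74.5 = 0.7611

F = 0.761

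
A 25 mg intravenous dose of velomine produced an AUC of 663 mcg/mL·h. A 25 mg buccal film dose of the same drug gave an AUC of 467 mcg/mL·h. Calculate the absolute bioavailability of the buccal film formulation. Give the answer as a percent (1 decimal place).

F = 70.4%

F = (AUC_ev / D_ev) / (AUC_iv / D_iv)
  = (467/25) / (663/25)
  = 18.68 / 26.52 = 0.7044
  = 70.44%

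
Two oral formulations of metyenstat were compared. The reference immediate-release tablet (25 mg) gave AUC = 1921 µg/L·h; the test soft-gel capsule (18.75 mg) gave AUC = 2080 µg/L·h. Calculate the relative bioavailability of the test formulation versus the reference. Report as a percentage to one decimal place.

F_rel = 144.4%

F_rel = (AUC_test/D_test) / (AUC_ref/D_ref)
      = (2080/18.75) / (1921/25)
      = 110.933 / 76.84 = 1.4437 = 144.37%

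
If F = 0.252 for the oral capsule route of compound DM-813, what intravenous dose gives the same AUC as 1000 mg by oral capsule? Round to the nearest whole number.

D_iv = 252 mg

Systemic exposure from an extravascular dose = F × D_ev, so the equivalent IV dose is F × D_ev.
D_iv = F × D_ev = 0.252 × 1000 = 252 mg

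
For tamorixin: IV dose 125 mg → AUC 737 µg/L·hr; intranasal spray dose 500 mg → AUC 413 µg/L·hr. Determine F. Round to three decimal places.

F = (AUC_ev / D_ev) / (AUC_iv / D_iv)
  = (413/500) / (737/125)
  = 0.826 / 5.896 = 0.1401

F = 0.140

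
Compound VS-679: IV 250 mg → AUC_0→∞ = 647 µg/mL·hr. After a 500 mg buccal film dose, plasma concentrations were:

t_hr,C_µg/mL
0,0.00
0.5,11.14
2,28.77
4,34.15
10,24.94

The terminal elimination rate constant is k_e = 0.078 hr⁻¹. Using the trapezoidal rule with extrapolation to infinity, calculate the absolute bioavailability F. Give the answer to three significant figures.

F = 0.458

Trapezoidal AUC_0→10 (buccal film):
  [0→0.5]: (0.00+11.14)/2 × 0.5 = 2.785
  [0.5→2]: (11.14+28.77)/2 × 1.5 = 29.9325
  [2→4]: (28.77+34.15)/2 × 2 = 62.92
  [4→10]: (34.15+24.94)/2 × 6 = 177.27
  Sum = 272.9075 µg/mL·hr
Tail: C_last/k_e = 24.94/0.078 = 319.744
AUC_0→∞ (buccal film) = 272.9075 + 319.744 = 592.6515 µg/mL·hr
F = (AUC_ev/D_ev)/(AUC_iv/D_iv) = (592.6515/500)/(647/250) = 1.185303/2.588 = 0.4580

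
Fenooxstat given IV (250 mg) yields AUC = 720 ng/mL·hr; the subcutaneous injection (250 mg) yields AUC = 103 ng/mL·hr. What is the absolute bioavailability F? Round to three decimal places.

F = (AUC_ev / D_ev) / (AUC_iv / D_iv)
  = (103/250) / (720/250)
  = 0.412 / 2.88 = 0.1431

F = 0.143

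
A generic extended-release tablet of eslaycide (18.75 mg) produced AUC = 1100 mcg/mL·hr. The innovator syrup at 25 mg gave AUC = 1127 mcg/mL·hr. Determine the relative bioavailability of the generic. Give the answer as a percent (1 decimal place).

F_rel = (AUC_test/D_test) / (AUC_ref/D_ref)
      = (1100/18.75) / (1127/25)
      = 58.6667 / 45.08 = 1.3014 = 130.14%

F_rel = 130.1%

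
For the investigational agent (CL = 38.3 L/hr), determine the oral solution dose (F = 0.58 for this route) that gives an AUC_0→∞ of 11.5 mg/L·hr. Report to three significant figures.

Dose = 759 mg

Dose = CL × AUC_0→∞ / F
     = 38.3 × 11.5 / 0.58 = 759.397 mg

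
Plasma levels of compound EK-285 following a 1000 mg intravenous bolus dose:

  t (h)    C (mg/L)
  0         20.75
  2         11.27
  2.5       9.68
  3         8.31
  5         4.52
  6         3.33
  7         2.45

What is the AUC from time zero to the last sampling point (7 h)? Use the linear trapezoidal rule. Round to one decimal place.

AUC = 61.4 mg/L·h

Trapezoidal AUC_0→7:
  [0→2]: (20.75+11.27)/2 × 2 = 32.02
  [2→2.5]: (11.27+9.68)/2 × 0.5 = 5.2375
  [2.5→3]: (9.68+8.31)/2 × 0.5 = 4.4975
  [3→5]: (8.31+4.52)/2 × 2 = 12.83
  [5→6]: (4.52+3.33)/2 × 1 = 3.925
  [6→7]: (3.33+2.45)/2 × 1 = 2.89
  Sum = 61.4 mg/L·h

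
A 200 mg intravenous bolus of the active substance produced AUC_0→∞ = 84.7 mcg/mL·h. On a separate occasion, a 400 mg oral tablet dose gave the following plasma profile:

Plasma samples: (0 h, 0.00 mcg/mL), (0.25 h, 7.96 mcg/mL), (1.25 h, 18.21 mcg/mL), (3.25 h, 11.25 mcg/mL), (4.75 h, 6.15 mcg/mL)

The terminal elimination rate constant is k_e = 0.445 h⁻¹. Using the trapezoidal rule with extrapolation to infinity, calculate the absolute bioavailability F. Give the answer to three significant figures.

F = 0.416

Trapezoidal AUC_0→4.75 (oral tablet):
  [0→0.25]: (0.00+7.96)/2 × 0.25 = 0.995
  [0.25→1.25]: (7.96+18.21)/2 × 1 = 13.085
  [1.25→3.25]: (18.21+11.25)/2 × 2 = 29.46
  [3.25→4.75]: (11.25+6.15)/2 × 1.5 = 13.05
  Sum = 56.59 mcg/mL·h
Tail: C_last/k_e = 6.15/0.445 = 13.820
AUC_0→∞ (oral tablet) = 56.59 + 13.820 = 70.41 mcg/mL·h
F = (AUC_ev/D_ev)/(AUC_iv/D_iv) = (70.41/400)/(84.7/200) = 0.176025/0.4235 = 0.4156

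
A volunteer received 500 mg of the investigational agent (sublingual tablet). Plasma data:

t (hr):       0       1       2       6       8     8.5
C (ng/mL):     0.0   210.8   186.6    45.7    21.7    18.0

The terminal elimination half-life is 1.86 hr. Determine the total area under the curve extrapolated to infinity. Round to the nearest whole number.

AUC = 894 ng/mL·hr

Trapezoidal AUC_0→8.5:
  [0→1]: (0.0+210.8)/2 × 1 = 105.4
  [1→2]: (210.8+186.6)/2 × 1 = 198.7
  [2→6]: (186.6+45.7)/2 × 4 = 464.6
  [6→8]: (45.7+21.7)/2 × 2 = 67.4
  [8→8.5]: (21.7+18.0)/2 × 0.5 = 9.925
  Sum = 846.025 ng/mL·hr
k_e = ln2 / t½ = 0.693147 / 1.86 = 0.3727 hr^-1
Extrapolated tail: C_last / k_e = 18.0 / 0.3727 = 48.296
AUC_0→∞ = 846.025 + 48.296 = 894.321 ng/mL·hr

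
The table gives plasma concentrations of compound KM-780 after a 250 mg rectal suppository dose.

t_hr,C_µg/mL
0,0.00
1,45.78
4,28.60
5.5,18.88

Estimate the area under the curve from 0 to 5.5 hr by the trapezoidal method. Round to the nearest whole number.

Trapezoidal AUC_0→5.5:
  [0→1]: (0.00+45.78)/2 × 1 = 22.89
  [1→4]: (45.78+28.60)/2 × 3 = 111.57
  [4→5.5]: (28.60+18.88)/2 × 1.5 = 35.61
  Sum = 170.07 µg/mL·hr

AUC = 170 µg/mL·hr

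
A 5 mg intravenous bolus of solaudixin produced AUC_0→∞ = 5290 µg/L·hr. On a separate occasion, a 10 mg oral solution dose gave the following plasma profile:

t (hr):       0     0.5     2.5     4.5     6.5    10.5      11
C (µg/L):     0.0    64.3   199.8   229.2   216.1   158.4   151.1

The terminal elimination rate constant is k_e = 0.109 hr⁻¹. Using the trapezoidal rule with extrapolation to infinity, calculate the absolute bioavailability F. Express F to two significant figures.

F = 0.32

Trapezoidal AUC_0→11 (oral solution):
  [0→0.5]: (0.0+64.3)/2 × 0.5 = 16.075
  [0.5→2.5]: (64.3+199.8)/2 × 2 = 264.1
  [2.5→4.5]: (199.8+229.2)/2 × 2 = 429.0
  [4.5→6.5]: (229.2+216.1)/2 × 2 = 445.3
  [6.5→10.5]: (216.1+158.4)/2 × 4 = 749.0
  [10.5→11]: (158.4+151.1)/2 × 0.5 = 77.375
  Sum = 1980.85 µg/L·hr
Tail: C_last/k_e = 151.1/0.109 = 1386.239
AUC_0→∞ (oral solution) = 1980.85 + 1386.239 = 3367.089 µg/L·hr
F = (AUC_ev/D_ev)/(AUC_iv/D_iv) = (3367.089/10)/(5290/5) = 336.7089/1058 = 0.3183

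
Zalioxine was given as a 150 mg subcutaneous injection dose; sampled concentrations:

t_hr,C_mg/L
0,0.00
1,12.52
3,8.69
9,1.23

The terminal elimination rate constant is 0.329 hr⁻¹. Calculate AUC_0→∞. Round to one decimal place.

Trapezoidal AUC_0→9:
  [0→1]: (0.00+12.52)/2 × 1 = 6.26
  [1→3]: (12.52+8.69)/2 × 2 = 21.21
  [3→9]: (8.69+1.23)/2 × 6 = 29.76
  Sum = 57.23 mg/L·hr
Extrapolated tail: C_last / k_e = 1.23 / 0.329 = 3.739
AUC_0→∞ = 57.23 + 3.739 = 60.969 mg/L·hr

AUC = 61.0 mg/L·hr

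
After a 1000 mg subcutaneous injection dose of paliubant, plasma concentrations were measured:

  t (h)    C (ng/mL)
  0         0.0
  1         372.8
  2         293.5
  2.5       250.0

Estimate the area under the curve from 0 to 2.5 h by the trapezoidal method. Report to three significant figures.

AUC = 655 ng/mL·h

Trapezoidal AUC_0→2.5:
  [0→1]: (0.0+372.8)/2 × 1 = 186.4
  [1→2]: (372.8+293.5)/2 × 1 = 333.15
  [2→2.5]: (293.5+250.0)/2 × 0.5 = 135.875
  Sum = 655.425 ng/mL·h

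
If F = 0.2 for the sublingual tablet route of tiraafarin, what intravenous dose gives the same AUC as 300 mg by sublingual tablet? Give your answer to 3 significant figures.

D_iv = 60.0 mg

Systemic exposure from an extravascular dose = F × D_ev, so the equivalent IV dose is F × D_ev.
D_iv = F × D_ev = 0.2 × 300 = 60 mg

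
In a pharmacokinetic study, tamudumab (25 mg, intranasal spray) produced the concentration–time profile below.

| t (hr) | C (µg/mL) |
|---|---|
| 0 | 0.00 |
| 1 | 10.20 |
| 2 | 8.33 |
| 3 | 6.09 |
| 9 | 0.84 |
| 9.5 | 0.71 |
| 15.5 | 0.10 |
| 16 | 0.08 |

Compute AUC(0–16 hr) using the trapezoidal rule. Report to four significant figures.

Trapezoidal AUC_0→16:
  [0→1]: (0.00+10.20)/2 × 1 = 5.1
  [1→2]: (10.20+8.33)/2 × 1 = 9.265
  [2→3]: (8.33+6.09)/2 × 1 = 7.21
  [3→9]: (6.09+0.84)/2 × 6 = 20.79
  [9→9.5]: (0.84+0.71)/2 × 0.5 = 0.3875
  [9.5→15.5]: (0.71+0.10)/2 × 6 = 2.43
  [15.5→16]: (0.10+0.08)/2 × 0.5 = 0.045
  Sum = 45.2275 µg/mL·hr

AUC = 45.23 µg/mL·hr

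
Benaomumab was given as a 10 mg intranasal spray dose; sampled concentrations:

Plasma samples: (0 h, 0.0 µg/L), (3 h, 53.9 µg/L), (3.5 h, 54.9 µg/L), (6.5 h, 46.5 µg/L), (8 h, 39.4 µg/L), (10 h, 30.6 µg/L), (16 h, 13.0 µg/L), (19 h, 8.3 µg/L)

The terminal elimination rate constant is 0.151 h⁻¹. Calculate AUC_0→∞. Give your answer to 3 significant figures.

AUC = 612 µg/L·h

Trapezoidal AUC_0→19:
  [0→3]: (0.0+53.9)/2 × 3 = 80.85
  [3→3.5]: (53.9+54.9)/2 × 0.5 = 27.2
  [3.5→6.5]: (54.9+46.5)/2 × 3 = 152.1
  [6.5→8]: (46.5+39.4)/2 × 1.5 = 64.425
  [8→10]: (39.4+30.6)/2 × 2 = 70.0
  [10→16]: (30.6+13.0)/2 × 6 = 130.8
  [16→19]: (13.0+8.3)/2 × 3 = 31.95
  Sum = 557.325 µg/L·h
Extrapolated tail: C_last / k_e = 8.3 / 0.151 = 54.967
AUC_0→∞ = 557.325 + 54.967 = 612.292 µg/L·h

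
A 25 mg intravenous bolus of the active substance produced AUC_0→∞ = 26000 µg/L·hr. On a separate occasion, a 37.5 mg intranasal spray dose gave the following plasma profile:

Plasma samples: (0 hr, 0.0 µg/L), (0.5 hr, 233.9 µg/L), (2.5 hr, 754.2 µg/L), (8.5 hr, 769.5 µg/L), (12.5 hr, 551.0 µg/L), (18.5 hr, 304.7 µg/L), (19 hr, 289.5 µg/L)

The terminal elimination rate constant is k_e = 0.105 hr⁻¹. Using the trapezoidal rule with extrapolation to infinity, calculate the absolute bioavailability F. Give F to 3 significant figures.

F = 0.352

Trapezoidal AUC_0→19 (intranasal spray):
  [0→0.5]: (0.0+233.9)/2 × 0.5 = 58.475
  [0.5→2.5]: (233.9+754.2)/2 × 2 = 988.1
  [2.5→8.5]: (754.2+769.5)/2 × 6 = 4571.1
  [8.5→12.5]: (769.5+551.0)/2 × 4 = 2641.0
  [12.5→18.5]: (551.0+304.7)/2 × 6 = 2567.1
  [18.5→19]: (304.7+289.5)/2 × 0.5 = 148.55
  Sum = 10974.325 µg/L·hr
Tail: C_last/k_e = 289.5/0.105 = 2757.143
AUC_0→∞ (intranasal spray) = 10974.325 + 2757.143 = 13731.468 µg/L·hr
F = (AUC_ev/D_ev)/(AUC_iv/D_iv) = (13731.468/37.5)/(26000/25) = 366.17248/1040 = 0.3521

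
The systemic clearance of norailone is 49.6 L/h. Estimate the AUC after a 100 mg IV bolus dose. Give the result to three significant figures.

AUC_0→∞ = Dose_iv / CL
        = 100 / 49.6 = 2.01613 mg/L·h

AUC = 2.02 mg/L·h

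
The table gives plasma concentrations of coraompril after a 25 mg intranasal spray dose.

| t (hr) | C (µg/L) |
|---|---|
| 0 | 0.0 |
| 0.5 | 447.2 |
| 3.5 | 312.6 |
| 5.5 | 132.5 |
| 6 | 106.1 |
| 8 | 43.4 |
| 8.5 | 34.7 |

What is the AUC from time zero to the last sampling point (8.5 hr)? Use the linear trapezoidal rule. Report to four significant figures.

Trapezoidal AUC_0→8.5:
  [0→0.5]: (0.0+447.2)/2 × 0.5 = 111.8
  [0.5→3.5]: (447.2+312.6)/2 × 3 = 1139.7
  [3.5→5.5]: (312.6+132.5)/2 × 2 = 445.1
  [5.5→6]: (132.5+106.1)/2 × 0.5 = 59.65
  [6→8]: (106.1+43.4)/2 × 2 = 149.5
  [8→8.5]: (43.4+34.7)/2 × 0.5 = 19.525
  Sum = 1925.275 µg/L·hr

AUC = 1925 µg/L·hr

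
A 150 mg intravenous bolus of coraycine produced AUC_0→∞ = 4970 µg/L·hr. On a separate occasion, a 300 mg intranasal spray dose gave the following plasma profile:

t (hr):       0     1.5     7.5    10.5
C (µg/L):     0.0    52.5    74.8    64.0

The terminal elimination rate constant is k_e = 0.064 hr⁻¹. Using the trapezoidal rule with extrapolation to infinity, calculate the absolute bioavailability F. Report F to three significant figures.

F = 0.164

Trapezoidal AUC_0→10.5 (intranasal spray):
  [0→1.5]: (0.0+52.5)/2 × 1.5 = 39.375
  [1.5→7.5]: (52.5+74.8)/2 × 6 = 381.9
  [7.5→10.5]: (74.8+64.0)/2 × 3 = 208.2
  Sum = 629.475 µg/L·hr
Tail: C_last/k_e = 64.0/0.064 = 1000.000
AUC_0→∞ (intranasal spray) = 629.475 + 1000.000 = 1629.475 µg/L·hr
F = (AUC_ev/D_ev)/(AUC_iv/D_iv) = (1629.475/300)/(4970/150) = 5.43158/33.1333 = 0.1639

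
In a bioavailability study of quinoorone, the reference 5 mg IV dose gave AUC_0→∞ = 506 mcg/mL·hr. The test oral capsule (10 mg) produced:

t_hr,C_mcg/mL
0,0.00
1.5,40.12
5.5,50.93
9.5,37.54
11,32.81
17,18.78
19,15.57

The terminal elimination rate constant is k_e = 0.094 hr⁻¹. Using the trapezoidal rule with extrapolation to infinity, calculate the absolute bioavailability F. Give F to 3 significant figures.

Trapezoidal AUC_0→19 (oral capsule):
  [0→1.5]: (0.00+40.12)/2 × 1.5 = 30.09
  [1.5→5.5]: (40.12+50.93)/2 × 4 = 182.1
  [5.5→9.5]: (50.93+37.54)/2 × 4 = 176.94
  [9.5→11]: (37.54+32.81)/2 × 1.5 = 52.7625
  [11→17]: (32.81+18.78)/2 × 6 = 154.77
  [17→19]: (18.78+15.57)/2 × 2 = 34.35
  Sum = 631.0125 mcg/mL·hr
Tail: C_last/k_e = 15.57/0.094 = 165.638
AUC_0→∞ (oral capsule) = 631.0125 + 165.638 = 796.6505 mcg/mL·hr
F = (AUC_ev/D_ev)/(AUC_iv/D_iv) = (796.6505/10)/(506/5) = 79.66505/101.2 = 0.7872

F = 0.787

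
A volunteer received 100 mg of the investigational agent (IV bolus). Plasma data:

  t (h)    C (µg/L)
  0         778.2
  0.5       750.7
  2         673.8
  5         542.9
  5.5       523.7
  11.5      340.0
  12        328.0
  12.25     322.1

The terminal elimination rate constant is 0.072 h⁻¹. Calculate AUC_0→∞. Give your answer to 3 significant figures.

AUC = 10900 µg/L·h

Trapezoidal AUC_0→12.25:
  [0→0.5]: (778.2+750.7)/2 × 0.5 = 382.225
  [0.5→2]: (750.7+673.8)/2 × 1.5 = 1068.375
  [2→5]: (673.8+542.9)/2 × 3 = 1825.05
  [5→5.5]: (542.9+523.7)/2 × 0.5 = 266.65
  [5.5→11.5]: (523.7+340.0)/2 × 6 = 2591.1
  [11.5→12]: (340.0+328.0)/2 × 0.5 = 167.0
  [12→12.25]: (328.0+322.1)/2 × 0.25 = 81.2625
  Sum = 6381.6625 µg/L·h
Extrapolated tail: C_last / k_e = 322.1 / 0.072 = 4473.611
AUC_0→∞ = 6381.6625 + 4473.611 = 10855.2735 µg/L·h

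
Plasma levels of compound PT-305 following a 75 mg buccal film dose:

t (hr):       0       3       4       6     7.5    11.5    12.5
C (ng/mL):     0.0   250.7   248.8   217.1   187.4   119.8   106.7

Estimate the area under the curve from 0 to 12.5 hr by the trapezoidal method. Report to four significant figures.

AUC = 2123 ng/mL·hr

Trapezoidal AUC_0→12.5:
  [0→3]: (0.0+250.7)/2 × 3 = 376.05
  [3→4]: (250.7+248.8)/2 × 1 = 249.75
  [4→6]: (248.8+217.1)/2 × 2 = 465.9
  [6→7.5]: (217.1+187.4)/2 × 1.5 = 303.375
  [7.5→11.5]: (187.4+119.8)/2 × 4 = 614.4
  [11.5→12.5]: (119.8+106.7)/2 × 1 = 113.25
  Sum = 2122.725 ng/mL·hr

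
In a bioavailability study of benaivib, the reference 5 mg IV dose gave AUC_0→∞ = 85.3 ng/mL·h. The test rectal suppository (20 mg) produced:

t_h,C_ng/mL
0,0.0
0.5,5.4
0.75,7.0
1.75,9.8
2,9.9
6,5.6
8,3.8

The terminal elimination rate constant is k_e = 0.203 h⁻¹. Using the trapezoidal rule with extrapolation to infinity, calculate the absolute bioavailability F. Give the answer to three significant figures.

F = 0.214

Trapezoidal AUC_0→8 (rectal suppository):
  [0→0.5]: (0.0+5.4)/2 × 0.5 = 1.35
  [0.5→0.75]: (5.4+7.0)/2 × 0.25 = 1.55
  [0.75→1.75]: (7.0+9.8)/2 × 1 = 8.4
  [1.75→2]: (9.8+9.9)/2 × 0.25 = 2.4625
  [2→6]: (9.9+5.6)/2 × 4 = 31.0
  [6→8]: (5.6+3.8)/2 × 2 = 9.4
  Sum = 54.1625 ng/mL·h
Tail: C_last/k_e = 3.8/0.203 = 18.719
AUC_0→∞ (rectal suppository) = 54.1625 + 18.719 = 72.8815 ng/mL·h
F = (AUC_ev/D_ev)/(AUC_iv/D_iv) = (72.8815/20)/(85.3/5) = 3.644075/17.06 = 0.2136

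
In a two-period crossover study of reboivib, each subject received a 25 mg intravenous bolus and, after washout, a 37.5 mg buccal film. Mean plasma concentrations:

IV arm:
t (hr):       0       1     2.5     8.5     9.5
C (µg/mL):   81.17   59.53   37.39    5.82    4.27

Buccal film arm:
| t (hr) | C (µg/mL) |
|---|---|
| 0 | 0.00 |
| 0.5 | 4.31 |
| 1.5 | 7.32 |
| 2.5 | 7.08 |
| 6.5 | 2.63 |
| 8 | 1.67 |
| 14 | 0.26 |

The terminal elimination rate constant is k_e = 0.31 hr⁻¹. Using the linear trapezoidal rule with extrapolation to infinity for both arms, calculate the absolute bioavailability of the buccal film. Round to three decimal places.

F = 0.099

Trapezoidal AUC_0→9.5 (IV):
  [0→1]: (81.17+59.53)/2 × 1 = 70.35
  [1→2.5]: (59.53+37.39)/2 × 1.5 = 72.69
  [2.5→8.5]: (37.39+5.82)/2 × 6 = 129.63
  [8.5→9.5]: (5.82+4.27)/2 × 1 = 5.045
  Sum = 277.715 µg/mL·hr
IV tail: 4.27/0.31 = 13.774; AUC_iv,0→∞ = 277.715 + 13.774 = 291.489 µg/mL·hr
Trapezoidal AUC_0→14 (buccal film):
  [0→0.5]: (0.00+4.31)/2 × 0.5 = 1.0775
  [0.5→1.5]: (4.31+7.32)/2 × 1 = 5.815
  [1.5→2.5]: (7.32+7.08)/2 × 1 = 7.2
  [2.5→6.5]: (7.08+2.63)/2 × 4 = 19.42
  [6.5→8]: (2.63+1.67)/2 × 1.5 = 3.225
  [8→14]: (1.67+0.26)/2 × 6 = 5.79
  Sum = 42.5275 µg/mL·hr
buccal film tail: 0.26/0.31 = 0.839; AUC_ev,0→∞ = 42.5275 + 0.839 = 43.3665 µg/mL·hr
F = (AUC_ev/D_ev)/(AUC_iv/D_iv) = (43.3665/37.5)/(291.489/25) = 1.15644/11.65956 = 0.0992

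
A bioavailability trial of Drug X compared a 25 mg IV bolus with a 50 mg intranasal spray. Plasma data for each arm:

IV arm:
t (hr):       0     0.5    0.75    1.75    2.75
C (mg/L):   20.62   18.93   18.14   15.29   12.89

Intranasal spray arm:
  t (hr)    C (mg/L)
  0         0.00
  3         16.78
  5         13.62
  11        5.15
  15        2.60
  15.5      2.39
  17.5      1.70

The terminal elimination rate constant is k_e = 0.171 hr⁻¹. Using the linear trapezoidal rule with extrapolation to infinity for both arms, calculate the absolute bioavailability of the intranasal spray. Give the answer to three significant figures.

F = 0.591

Trapezoidal AUC_0→2.75 (IV):
  [0→0.5]: (20.62+18.93)/2 × 0.5 = 9.8875
  [0.5→0.75]: (18.93+18.14)/2 × 0.25 = 4.63375
  [0.75→1.75]: (18.14+15.29)/2 × 1 = 16.715
  [1.75→2.75]: (15.29+12.89)/2 × 1 = 14.09
  Sum = 45.32625 mg/L·hr
IV tail: 12.89/0.171 = 75.380; AUC_iv,0→∞ = 45.32625 + 75.380 = 120.70625 mg/L·hr
Trapezoidal AUC_0→17.5 (intranasal spray):
  [0→3]: (0.00+16.78)/2 × 3 = 25.17
  [3→5]: (16.78+13.62)/2 × 2 = 30.4
  [5→11]: (13.62+5.15)/2 × 6 = 56.31
  [11→15]: (5.15+2.60)/2 × 4 = 15.5
  [15→15.5]: (2.60+2.39)/2 × 0.5 = 1.2475
  [15.5→17.5]: (2.39+1.70)/2 × 2 = 4.09
  Sum = 132.7175 mg/L·hr
intranasal spray tail: 1.70/0.171 = 9.942; AUC_ev,0→∞ = 132.7175 + 9.942 = 142.6595 mg/L·hr
F = (AUC_ev/D_ev)/(AUC_iv/D_iv) = (142.6595/50)/(120.70625/25) = 2.85319/4.82825 = 0.5909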